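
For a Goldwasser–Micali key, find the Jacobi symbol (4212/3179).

(4212/3179)
  = (1033/3179)    [4212 ≡ 1033 mod 3179]
  = (3179/1033)    [QR: 1033 ≡ 1 mod 4, sign kept]
  = (80/1033)    [3179 ≡ 80 mod 1033]
  = (5/1033)    [1033 ≡ 1 mod 8 ⇒ (2/1033)^4 = +1]
  = (1033/5)    [QR: 5 ≡ 1 mod 4, sign kept]
  = (3/5)    [1033 ≡ 3 mod 5]
  = (5/3)    [QR: 5 ≡ 1 mod 4, sign kept]
  = (2/3)    [5 ≡ 2 mod 3]
  = -(1/3)    [3 ≡ 3 mod 8 ⇒ (2/3) = -1]
  = -1    [(1/3) = 1]

-1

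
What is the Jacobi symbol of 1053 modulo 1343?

1

(1053/1343)
  = (1343/1053)    [QR: 1053 ≡ 1 mod 4, sign kept]
  = (290/1053)    [1343 ≡ 290 mod 1053]
  = -(145/1053)    [1053 ≡ 5 mod 8 ⇒ (2/1053) = -1]
  = -(1053/145)    [QR: 145 ≡ 1 mod 4, sign kept]
  = -(38/145)    [1053 ≡ 38 mod 145]
  = -(19/145)    [145 ≡ 1 mod 8 ⇒ (2/145) = +1]
  = -(145/19)    [QR: 145 ≡ 1 mod 4, sign kept]
  = -(12/19)    [145 ≡ 12 mod 19]
  = -(3/19)    [19 ≡ 3 mod 8 ⇒ (2/19)^2 = +1]
  = (19/3)    [QR: both ≡ 3 mod 4, sign flips]
  = (1/3)    [19 ≡ 1 mod 3]
  = 1    [(1/3) = 1]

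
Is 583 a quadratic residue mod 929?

yes

929 ≡ 1 (mod 4), so quadratic reciprocity gives (583|929) = (929|583). Reduce: 929 ≡ 346 (mod 583). Now have (346|583).
Factor out 2: 346 = 2·173. Since 583 ≡ 7 (mod 8), (2|583) = +1. Now have (173|583).
173 ≡ 1 (mod 4), so quadratic reciprocity gives (173|583) = (583|173). Reduce: 583 ≡ 64 (mod 173). Now have (64|173).
Factor out 2: 64 = 2^6. Since 173 ≡ 5 (mod 8), (2|173) = -1, and (2|173)^6 = +1. Now have (1|173).
(1|173) = 1. Collecting the sign factors: 1.
The Legendre symbol is 1, so x^2 ≡ 583 (mod 929) has solution.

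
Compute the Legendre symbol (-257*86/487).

By multiplicativity, (-257·86/487) = (-257/487)·(86/487).
First factor (-257/487):
(-257/487)
  = (230/487)    [-257 ≡ 230 mod 487]
  = (115/487)    [487 ≡ 7 mod 8 ⇒ (2/487) = +1]
  = -(487/115)    [QR: both ≡ 3 mod 4, sign flips]
  = -(27/115)    [487 ≡ 27 mod 115]
  = (115/27)    [QR: both ≡ 3 mod 4, sign flips]
  = (7/27)    [115 ≡ 7 mod 27]
  = -(27/7)    [QR: both ≡ 3 mod 4, sign flips]
  = -(6/7)    [27 ≡ 6 mod 7]
  = -(3/7)    [7 ≡ 7 mod 8 ⇒ (2/7) = +1]
  = (7/3)    [QR: both ≡ 3 mod 4, sign flips]
  = (1/3)    [7 ≡ 1 mod 3]
  = 1    [(1/3) = 1]
Second factor (86/487):
(86/487)
  = (43/487)    [487 ≡ 7 mod 8 ⇒ (2/487) = +1]
  = -(487/43)    [QR: both ≡ 3 mod 4, sign flips]
  = -(14/43)    [487 ≡ 14 mod 43]
  = (7/43)    [43 ≡ 3 mod 8 ⇒ (2/43) = -1]
  = -(43/7)    [QR: both ≡ 3 mod 4, sign flips]
  = -(1/7)    [43 ≡ 1 mod 7]
  = -1    [(1/7) = 1]
Product: (1)·(-1) = -1.

-1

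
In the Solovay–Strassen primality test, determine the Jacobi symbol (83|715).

Both 83 ≡ 3 and 715 ≡ 3 (mod 4), so reciprocity gives (83|715) = -(715|83). Reduce: 715 ≡ 51 (mod 83). Now have -(51|83).
Both 51 ≡ 3 and 83 ≡ 3 (mod 4), so reciprocity gives (51|83) = -(83|51). Reduce: 83 ≡ 32 (mod 51). Now have (32|51).
Factor out 2: 32 = 2^5. Since 51 ≡ 3 (mod 8), (2|51) = -1, and (2|51)^5 = -1. Now have -(1|51).
(1|51) = 1. Collecting the sign factors: -1.

-1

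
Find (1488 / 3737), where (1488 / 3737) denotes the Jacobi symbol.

1

(1488 / 3737)
  = (93 / 3737)    [3737 ≡ 1 mod 8 ⇒ (2 / 3737)^4 = +1]
  = (3737 / 93)    [QR: 93 ≡ 1 mod 4, sign kept]
  = (17 / 93)    [3737 ≡ 17 mod 93]
  = (93 / 17)    [QR: 17 ≡ 1 mod 4, sign kept]
  = (8 / 17)    [93 ≡ 8 mod 17]
  = (1 / 17)    [17 ≡ 1 mod 8 ⇒ (2 / 17)^3 = +1]
  = 1    [(1 / 17) = 1]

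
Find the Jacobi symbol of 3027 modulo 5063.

1

(3027/5063)
  = -(5063/3027)    [QR: both ≡ 3 mod 4, sign flips]
  = -(2036/3027)    [5063 ≡ 2036 mod 3027]
  = -(509/3027)    [3027 ≡ 3 mod 8 ⇒ (2/3027)^2 = +1]
  = -(3027/509)    [QR: 509 ≡ 1 mod 4, sign kept]
  = -(482/509)    [3027 ≡ 482 mod 509]
  = (241/509)    [509 ≡ 5 mod 8 ⇒ (2/509) = -1]
  = (509/241)    [QR: 241 ≡ 1 mod 4, sign kept]
  = (27/241)    [509 ≡ 27 mod 241]
  = (241/27)    [QR: 241 ≡ 1 mod 4, sign kept]
  = (25/27)    [241 ≡ 25 mod 27]
  = (27/25)    [QR: 25 ≡ 1 mod 4, sign kept]
  = (2/25)    [27 ≡ 2 mod 25]
  = (1/25)    [25 ≡ 1 mod 8 ⇒ (2/25) = +1]
  = 1    [(1/25) = 1]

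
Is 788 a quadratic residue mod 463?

(788|463)
  = (325|463)    [788 ≡ 325 mod 463]
  = (463|325)    [QR: 325 ≡ 1 mod 4, sign kept]
  = (138|325)    [463 ≡ 138 mod 325]
  = -(69|325)    [325 ≡ 5 mod 8 ⇒ (2|325) = -1]
  = -(325|69)    [QR: 69 ≡ 1 mod 4, sign kept]
  = -(49|69)    [325 ≡ 49 mod 69]
  = -(69|49)    [QR: 49 ≡ 1 mod 4, sign kept]
  = -(20|49)    [69 ≡ 20 mod 49]
  = -(5|49)    [49 ≡ 1 mod 8 ⇒ (2|49)^2 = +1]
  = -(49|5)    [QR: 5 ≡ 1 mod 4, sign kept]
  = -(4|5)    [49 ≡ 4 mod 5]
  = -(1|5)    [5 ≡ 5 mod 8 ⇒ (2|5)^2 = +1]
  = -1    [(1|5) = 1]
(788|463) = -1, and 463 is prime, so 788 is not a quadratic residue mod 463.

no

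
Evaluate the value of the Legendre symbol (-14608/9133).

Reduce the numerator: -14608 ≡ 3658 (mod 9133), so (-14608/9133) = (3658/9133).
Factor out 2: 3658 = 2·1829. Since 9133 ≡ 5 (mod 8), (2/9133) = -1. Now have -(1829/9133).
1829 ≡ 1 (mod 4), so quadratic reciprocity gives (1829/9133) = (9133/1829). Reduce: 9133 ≡ 1817 (mod 1829). Now have -(1817/1829).
1817 ≡ 1 (mod 4), so quadratic reciprocity gives (1817/1829) = (1829/1817). Reduce: 1829 ≡ 12 (mod 1817). Now have -(12/1817).
Factor out 2: 12 = 2^2·3. Since 1817 ≡ 1 (mod 8), (2/1817) = +1, and (2/1817)^2 = +1. Now have -(3/1817).
1817 ≡ 1 (mod 4), so quadratic reciprocity gives (3/1817) = (1817/3). Reduce: 1817 ≡ 2 (mod 3). Now have -(2/3).
Factor out 2: 2 = 2. Since 3 ≡ 3 (mod 8), (2/3) = -1. Now have (1/3).
(1/3) = 1. Collecting the sign factors: 1.

1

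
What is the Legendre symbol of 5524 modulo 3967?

Reduce the numerator: 5524 ≡ 1557 (mod 3967), so (5524 / 3967) = (1557 / 3967).
1557 ≡ 1 (mod 4), so quadratic reciprocity gives (1557 / 3967) = (3967 / 1557). Reduce: 3967 ≡ 853 (mod 1557). Now have (853 / 1557).
853 ≡ 1 (mod 4), so quadratic reciprocity gives (853 / 1557) = (1557 / 853). Reduce: 1557 ≡ 704 (mod 853). Now have (704 / 853).
Factor out 2: 704 = 2^6·11. Since 853 ≡ 5 (mod 8), (2 / 853) = -1, and (2 / 853)^6 = +1. Now have (11 / 853).
853 ≡ 1 (mod 4), so quadratic reciprocity gives (11 / 853) = (853 / 11). Reduce: 853 ≡ 6 (mod 11). Now have (6 / 11).
Factor out 2: 6 = 2·3. Since 11 ≡ 3 (mod 8), (2 / 11) = -1. Now have -(3 / 11).
Both 3 ≡ 3 and 11 ≡ 3 (mod 4), so reciprocity gives (3 / 11) = -(11 / 3). Reduce: 11 ≡ 2 (mod 3). Now have (2 / 3).
Factor out 2: 2 = 2. Since 3 ≡ 3 (mod 8), (2 / 3) = -1. Now have -(1 / 3).
(1 / 3) = 1. Collecting the sign factors: -1.

-1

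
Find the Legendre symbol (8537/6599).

1

(8537/6599)
  = (1938/6599)    [8537 ≡ 1938 mod 6599]
  = (969/6599)    [6599 ≡ 7 mod 8 ⇒ (2/6599) = +1]
  = (6599/969)    [QR: 969 ≡ 1 mod 4, sign kept]
  = (785/969)    [6599 ≡ 785 mod 969]
  = (969/785)    [QR: 785 ≡ 1 mod 4, sign kept]
  = (184/785)    [969 ≡ 184 mod 785]
  = (23/785)    [785 ≡ 1 mod 8 ⇒ (2/785)^3 = +1]
  = (785/23)    [QR: 785 ≡ 1 mod 4, sign kept]
  = (3/23)    [785 ≡ 3 mod 23]
  = -(23/3)    [QR: both ≡ 3 mod 4, sign flips]
  = -(2/3)    [23 ≡ 2 mod 3]
  = (1/3)    [3 ≡ 3 mod 8 ⇒ (2/3) = -1]
  = 1    [(1/3) = 1]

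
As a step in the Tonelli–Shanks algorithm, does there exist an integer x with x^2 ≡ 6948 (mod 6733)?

no

Reduce the numerator: 6948 ≡ 215 (mod 6733), so (6948|6733) = (215|6733).
6733 ≡ 1 (mod 4), so quadratic reciprocity gives (215|6733) = (6733|215). Reduce: 6733 ≡ 68 (mod 215). Now have (68|215).
Factor out 2: 68 = 2^2·17. Since 215 ≡ 7 (mod 8), (2|215) = +1, and (2|215)^2 = +1. Now have (17|215).
17 ≡ 1 (mod 4), so quadratic reciprocity gives (17|215) = (215|17). Reduce: 215 ≡ 11 (mod 17). Now have (11|17).
17 ≡ 1 (mod 4), so quadratic reciprocity gives (11|17) = (17|11). Reduce: 17 ≡ 6 (mod 11). Now have (6|11).
Factor out 2: 6 = 2·3. Since 11 ≡ 3 (mod 8), (2|11) = -1. Now have -(3|11).
Both 3 ≡ 3 and 11 ≡ 3 (mod 4), so reciprocity gives (3|11) = -(11|3). Reduce: 11 ≡ 2 (mod 3). Now have (2|3).
Factor out 2: 2 = 2. Since 3 ≡ 3 (mod 8), (2|3) = -1. Now have -(1|3).
(1|3) = 1. Collecting the sign factors: -1.
(6948|6733) = -1, and 6733 is prime, so 6948 is not a quadratic residue mod 6733.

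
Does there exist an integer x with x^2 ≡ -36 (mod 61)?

Reduce the numerator: -36 ≡ 25 (mod 61), so (-36/61) = (25/61).
25 ≡ 1 (mod 4), so quadratic reciprocity gives (25/61) = (61/25). Reduce: 61 ≡ 11 (mod 25). Now have (11/25).
25 ≡ 1 (mod 4), so quadratic reciprocity gives (11/25) = (25/11). Reduce: 25 ≡ 3 (mod 11). Now have (3/11).
Both 3 ≡ 3 and 11 ≡ 3 (mod 4), so reciprocity gives (3/11) = -(11/3). Reduce: 11 ≡ 2 (mod 3). Now have -(2/3).
Factor out 2: 2 = 2. Since 3 ≡ 3 (mod 8), (2/3) = -1. Now have (1/3).
(1/3) = 1. Collecting the sign factors: 1.
The Legendre symbol is 1, so x^2 ≡ -36 (mod 61) has solution.

yes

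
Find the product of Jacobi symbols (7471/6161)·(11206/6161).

By multiplicativity, (7471·11206/6161) = (7471/6161)·(11206/6161).
First factor (7471/6161):
(7471/6161)
  = (1310/6161)    [7471 ≡ 1310 mod 6161]
  = (655/6161)    [6161 ≡ 1 mod 8 ⇒ (2/6161) = +1]
  = (6161/655)    [QR: 6161 ≡ 1 mod 4, sign kept]
  = (266/655)    [6161 ≡ 266 mod 655]
  = (133/655)    [655 ≡ 7 mod 8 ⇒ (2/655) = +1]
  = (655/133)    [QR: 133 ≡ 1 mod 4, sign kept]
  = (123/133)    [655 ≡ 123 mod 133]
  = (133/123)    [QR: 133 ≡ 1 mod 4, sign kept]
  = (10/123)    [133 ≡ 10 mod 123]
  = -(5/123)    [123 ≡ 3 mod 8 ⇒ (2/123) = -1]
  = -(123/5)    [QR: 5 ≡ 1 mod 4, sign kept]
  = -(3/5)    [123 ≡ 3 mod 5]
  = -(5/3)    [QR: 5 ≡ 1 mod 4, sign kept]
  = -(2/3)    [5 ≡ 2 mod 3]
  = (1/3)    [3 ≡ 3 mod 8 ⇒ (2/3) = -1]
  = 1    [(1/3) = 1]
Second factor (11206/6161):
(11206/6161)
  = (5045/6161)    [11206 ≡ 5045 mod 6161]
  = (6161/5045)    [QR: 5045 ≡ 1 mod 4, sign kept]
  = (1116/5045)    [6161 ≡ 1116 mod 5045]
  = (279/5045)    [5045 ≡ 5 mod 8 ⇒ (2/5045)^2 = +1]
  = (5045/279)    [QR: 5045 ≡ 1 mod 4, sign kept]
  = (23/279)    [5045 ≡ 23 mod 279]
  = -(279/23)    [QR: both ≡ 3 mod 4, sign flips]
  = -(3/23)    [279 ≡ 3 mod 23]
  = (23/3)    [QR: both ≡ 3 mod 4, sign flips]
  = (2/3)    [23 ≡ 2 mod 3]
  = -(1/3)    [3 ≡ 3 mod 8 ⇒ (2/3) = -1]
  = -1    [(1/3) = 1]
Product: (1)·(-1) = -1.

-1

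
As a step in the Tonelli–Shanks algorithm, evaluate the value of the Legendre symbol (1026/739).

-1

(1026/739)
  = (287/739)    [1026 ≡ 287 mod 739]
  = -(739/287)    [QR: both ≡ 3 mod 4, sign flips]
  = -(165/287)    [739 ≡ 165 mod 287]
  = -(287/165)    [QR: 165 ≡ 1 mod 4, sign kept]
  = -(122/165)    [287 ≡ 122 mod 165]
  = (61/165)    [165 ≡ 5 mod 8 ⇒ (2/165) = -1]
  = (165/61)    [QR: 61 ≡ 1 mod 4, sign kept]
  = (43/61)    [165 ≡ 43 mod 61]
  = (61/43)    [QR: 61 ≡ 1 mod 4, sign kept]
  = (18/43)    [61 ≡ 18 mod 43]
  = -(9/43)    [43 ≡ 3 mod 8 ⇒ (2/43) = -1]
  = -(43/9)    [QR: 9 ≡ 1 mod 4, sign kept]
  = -(7/9)    [43 ≡ 7 mod 9]
  = -(9/7)    [QR: 9 ≡ 1 mod 4, sign kept]
  = -(2/7)    [9 ≡ 2 mod 7]
  = -(1/7)    [7 ≡ 7 mod 8 ⇒ (2/7) = +1]
  = -1    [(1/7) = 1]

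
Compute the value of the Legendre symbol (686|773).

1

Factor out 2: 686 = 2·343. Since 773 ≡ 5 (mod 8), (2|773) = -1. Now have -(343|773).
773 ≡ 1 (mod 4), so quadratic reciprocity gives (343|773) = (773|343). Reduce: 773 ≡ 87 (mod 343). Now have -(87|343).
Both 87 ≡ 3 and 343 ≡ 3 (mod 4), so reciprocity gives (87|343) = -(343|87). Reduce: 343 ≡ 82 (mod 87). Now have (82|87).
Factor out 2: 82 = 2·41. Since 87 ≡ 7 (mod 8), (2|87) = +1. Now have (41|87).
41 ≡ 1 (mod 4), so quadratic reciprocity gives (41|87) = (87|41). Reduce: 87 ≡ 5 (mod 41). Now have (5|41).
5 ≡ 1 (mod 4), so quadratic reciprocity gives (5|41) = (41|5). Reduce: 41 ≡ 1 (mod 5). Now have (1|5).
(1|5) = 1. Collecting the sign factors: 1.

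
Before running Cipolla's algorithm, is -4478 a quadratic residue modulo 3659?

yes

(-4478/3659)
  = (2840/3659)    [-4478 ≡ 2840 mod 3659]
  = -(355/3659)    [3659 ≡ 3 mod 8 ⇒ (2/3659)^3 = -1]
  = (3659/355)    [QR: both ≡ 3 mod 4, sign flips]
  = (109/355)    [3659 ≡ 109 mod 355]
  = (355/109)    [QR: 109 ≡ 1 mod 4, sign kept]
  = (28/109)    [355 ≡ 28 mod 109]
  = (7/109)    [109 ≡ 5 mod 8 ⇒ (2/109)^2 = +1]
  = (109/7)    [QR: 109 ≡ 1 mod 4, sign kept]
  = (4/7)    [109 ≡ 4 mod 7]
  = (1/7)    [7 ≡ 7 mod 8 ⇒ (2/7)^2 = +1]
  = 1    [(1/7) = 1]
The Legendre symbol is 1, so x^2 ≡ -4478 (mod 3659) has solution.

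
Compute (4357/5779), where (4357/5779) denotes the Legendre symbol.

1

4357 ≡ 1 (mod 4), so quadratic reciprocity gives (4357/5779) = (5779/4357). Reduce: 5779 ≡ 1422 (mod 4357). Now have (1422/4357).
Factor out 2: 1422 = 2·711. Since 4357 ≡ 5 (mod 8), (2/4357) = -1. Now have -(711/4357).
4357 ≡ 1 (mod 4), so quadratic reciprocity gives (711/4357) = (4357/711). Reduce: 4357 ≡ 91 (mod 711). Now have -(91/711).
Both 91 ≡ 3 and 711 ≡ 3 (mod 4), so reciprocity gives (91/711) = -(711/91). Reduce: 711 ≡ 74 (mod 91). Now have (74/91).
Factor out 2: 74 = 2·37. Since 91 ≡ 3 (mod 8), (2/91) = -1. Now have -(37/91).
37 ≡ 1 (mod 4), so quadratic reciprocity gives (37/91) = (91/37). Reduce: 91 ≡ 17 (mod 37). Now have -(17/37).
17 ≡ 1 (mod 4), so quadratic reciprocity gives (17/37) = (37/17). Reduce: 37 ≡ 3 (mod 17). Now have -(3/17).
17 ≡ 1 (mod 4), so quadratic reciprocity gives (3/17) = (17/3). Reduce: 17 ≡ 2 (mod 3). Now have -(2/3).
Factor out 2: 2 = 2. Since 3 ≡ 3 (mod 8), (2/3) = -1. Now have (1/3).
(1/3) = 1. Collecting the sign factors: 1.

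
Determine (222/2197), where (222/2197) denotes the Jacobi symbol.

(222/2197)
  = -(111/2197)    [2197 ≡ 5 mod 8 ⇒ (2/2197) = -1]
  = -(2197/111)    [QR: 2197 ≡ 1 mod 4, sign kept]
  = -(88/111)    [2197 ≡ 88 mod 111]
  = -(11/111)    [111 ≡ 7 mod 8 ⇒ (2/111)^3 = +1]
  = (111/11)    [QR: both ≡ 3 mod 4, sign flips]
  = (1/11)    [111 ≡ 1 mod 11]
  = 1    [(1/11) = 1]

1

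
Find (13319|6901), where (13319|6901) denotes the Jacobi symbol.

Reduce the numerator: 13319 ≡ 6418 (mod 6901), so (13319|6901) = (6418|6901).
Factor out 2: 6418 = 2·3209. Since 6901 ≡ 5 (mod 8), (2|6901) = -1. Now have -(3209|6901).
3209 ≡ 1 (mod 4), so quadratic reciprocity gives (3209|6901) = (6901|3209). Reduce: 6901 ≡ 483 (mod 3209). Now have -(483|3209).
3209 ≡ 1 (mod 4), so quadratic reciprocity gives (483|3209) = (3209|483). Reduce: 3209 ≡ 311 (mod 483). Now have -(311|483).
Both 311 ≡ 3 and 483 ≡ 3 (mod 4), so reciprocity gives (311|483) = -(483|311). Reduce: 483 ≡ 172 (mod 311). Now have (172|311).
Factor out 2: 172 = 2^2·43. Since 311 ≡ 7 (mod 8), (2|311) = +1, and (2|311)^2 = +1. Now have (43|311).
Both 43 ≡ 3 and 311 ≡ 3 (mod 4), so reciprocity gives (43|311) = -(311|43). Reduce: 311 ≡ 10 (mod 43). Now have -(10|43).
Factor out 2: 10 = 2·5. Since 43 ≡ 3 (mod 8), (2|43) = -1. Now have (5|43).
5 ≡ 1 (mod 4), so quadratic reciprocity gives (5|43) = (43|5). Reduce: 43 ≡ 3 (mod 5). Now have (3|5).
5 ≡ 1 (mod 4), so quadratic reciprocity gives (3|5) = (5|3). Reduce: 5 ≡ 2 (mod 3). Now have (2|3).
Factor out 2: 2 = 2. Since 3 ≡ 3 (mod 8), (2|3) = -1. Now have -(1|3).
(1|3) = 1. Collecting the sign factors: -1.

-1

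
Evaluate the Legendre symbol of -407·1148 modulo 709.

By multiplicativity, (-407·1148/709) = (-407/709)·(1148/709).
First factor (-407/709):
Pull out -1: (-407/709) = (-1/709)·(407/709). Since 709 ≡ 1 (mod 4), (-1/709) = +1. Now have (407/709).
709 ≡ 1 (mod 4), so quadratic reciprocity gives (407/709) = (709/407). Reduce: 709 ≡ 302 (mod 407). Now have (302/407).
Factor out 2: 302 = 2·151. Since 407 ≡ 7 (mod 8), (2/407) = +1. Now have (151/407).
Both 151 ≡ 3 and 407 ≡ 3 (mod 4), so reciprocity gives (151/407) = -(407/151). Reduce: 407 ≡ 105 (mod 151). Now have -(105/151).
105 ≡ 1 (mod 4), so quadratic reciprocity gives (105/151) = (151/105). Reduce: 151 ≡ 46 (mod 105). Now have -(46/105).
Factor out 2: 46 = 2·23. Since 105 ≡ 1 (mod 8), (2/105) = +1. Now have -(23/105).
105 ≡ 1 (mod 4), so quadratic reciprocity gives (23/105) = (105/23). Reduce: 105 ≡ 13 (mod 23). Now have -(13/23).
13 ≡ 1 (mod 4), so quadratic reciprocity gives (13/23) = (23/13). Reduce: 23 ≡ 10 (mod 13). Now have -(10/13).
Factor out 2: 10 = 2·5. Since 13 ≡ 5 (mod 8), (2/13) = -1. Now have (5/13).
5 ≡ 1 (mod 4), so quadratic reciprocity gives (5/13) = (13/5). Reduce: 13 ≡ 3 (mod 5). Now have (3/5).
5 ≡ 1 (mod 4), so quadratic reciprocity gives (3/5) = (5/3). Reduce: 5 ≡ 2 (mod 3). Now have (2/3).
Factor out 2: 2 = 2. Since 3 ≡ 3 (mod 8), (2/3) = -1. Now have -(1/3).
(1/3) = 1. Collecting the sign factors: -1.
Second factor (1148/709):
Reduce the numerator: 1148 ≡ 439 (mod 709), so (1148/709) = (439/709).
709 ≡ 1 (mod 4), so quadratic reciprocity gives (439/709) = (709/439). Reduce: 709 ≡ 270 (mod 439). Now have (270/439).
Factor out 2: 270 = 2·135. Since 439 ≡ 7 (mod 8), (2/439) = +1. Now have (135/439).
Both 135 ≡ 3 and 439 ≡ 3 (mod 4), so reciprocity gives (135/439) = -(439/135). Reduce: 439 ≡ 34 (mod 135). Now have -(34/135).
Factor out 2: 34 = 2·17. Since 135 ≡ 7 (mod 8), (2/135) = +1. Now have -(17/135).
17 ≡ 1 (mod 4), so quadratic reciprocity gives (17/135) = (135/17). Reduce: 135 ≡ 16 (mod 17). Now have -(16/17).
Factor out 2: 16 = 2^4. Since 17 ≡ 1 (mod 8), (2/17) = +1, and (2/17)^4 = +1. Now have -(1/17).
(1/17) = 1. Collecting the sign factors: -1.
Product: (-1)·(-1) = 1.

1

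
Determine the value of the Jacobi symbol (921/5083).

921 ≡ 1 (mod 4), so quadratic reciprocity gives (921/5083) = (5083/921). Reduce: 5083 ≡ 478 (mod 921). Now have (478/921).
Factor out 2: 478 = 2·239. Since 921 ≡ 1 (mod 8), (2/921) = +1. Now have (239/921).
921 ≡ 1 (mod 4), so quadratic reciprocity gives (239/921) = (921/239). Reduce: 921 ≡ 204 (mod 239). Now have (204/239).
Factor out 2: 204 = 2^2·51. Since 239 ≡ 7 (mod 8), (2/239) = +1, and (2/239)^2 = +1. Now have (51/239).
Both 51 ≡ 3 and 239 ≡ 3 (mod 4), so reciprocity gives (51/239) = -(239/51). Reduce: 239 ≡ 35 (mod 51). Now have -(35/51).
Both 35 ≡ 3 and 51 ≡ 3 (mod 4), so reciprocity gives (35/51) = -(51/35). Reduce: 51 ≡ 16 (mod 35). Now have (16/35).
Factor out 2: 16 = 2^4. Since 35 ≡ 3 (mod 8), (2/35) = -1, and (2/35)^4 = +1. Now have (1/35).
(1/35) = 1. Collecting the sign factors: 1.

1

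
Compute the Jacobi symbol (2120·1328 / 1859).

By multiplicativity, (2120·1328 / 1859) = (2120 / 1859)·(1328 / 1859).
First factor (2120 / 1859):
(2120 / 1859)
  = (261 / 1859)    [2120 ≡ 261 mod 1859]
  = (1859 / 261)    [QR: 261 ≡ 1 mod 4, sign kept]
  = (32 / 261)    [1859 ≡ 32 mod 261]
  = -(1 / 261)    [261 ≡ 5 mod 8 ⇒ (2 / 261)^5 = -1]
  = -1    [(1 / 261) = 1]
Second factor (1328 / 1859):
(1328 / 1859)
  = (83 / 1859)    [1859 ≡ 3 mod 8 ⇒ (2 / 1859)^4 = +1]
  = -(1859 / 83)    [QR: both ≡ 3 mod 4, sign flips]
  = -(33 / 83)    [1859 ≡ 33 mod 83]
  = -(83 / 33)    [QR: 33 ≡ 1 mod 4, sign kept]
  = -(17 / 33)    [83 ≡ 17 mod 33]
  = -(33 / 17)    [QR: 17 ≡ 1 mod 4, sign kept]
  = -(16 / 17)    [33 ≡ 16 mod 17]
  = -(1 / 17)    [17 ≡ 1 mod 8 ⇒ (2 / 17)^4 = +1]
  = -1    [(1 / 17) = 1]
Product: (-1)·(-1) = 1.

1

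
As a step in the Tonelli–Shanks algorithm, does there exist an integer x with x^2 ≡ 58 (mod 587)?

no

Factor out 2: 58 = 2·29. Since 587 ≡ 3 (mod 8), (2/587) = -1. Now have -(29/587).
29 ≡ 1 (mod 4), so quadratic reciprocity gives (29/587) = (587/29). Reduce: 587 ≡ 7 (mod 29). Now have -(7/29).
29 ≡ 1 (mod 4), so quadratic reciprocity gives (7/29) = (29/7). Reduce: 29 ≡ 1 (mod 7). Now have -(1/7).
(1/7) = 1. Collecting the sign factors: -1.
The Legendre symbol is -1, so x^2 ≡ 58 (mod 587) has no solution.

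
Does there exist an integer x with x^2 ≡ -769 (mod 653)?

(-769/653)
  = (769/653)    [653 ≡ 1 mod 4 ⇒ (-1/653) = +1]
  = (116/653)    [769 ≡ 116 mod 653]
  = (29/653)    [653 ≡ 5 mod 8 ⇒ (2/653)^2 = +1]
  = (653/29)    [QR: 29 ≡ 1 mod 4, sign kept]
  = (15/29)    [653 ≡ 15 mod 29]
  = (29/15)    [QR: 29 ≡ 1 mod 4, sign kept]
  = (14/15)    [29 ≡ 14 mod 15]
  = (7/15)    [15 ≡ 7 mod 8 ⇒ (2/15) = +1]
  = -(15/7)    [QR: both ≡ 3 mod 4, sign flips]
  = -(1/7)    [15 ≡ 1 mod 7]
  = -1    [(1/7) = 1]
The Legendre symbol is -1, so x^2 ≡ -769 (mod 653) has no solution.

no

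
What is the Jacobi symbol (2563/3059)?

-1

Both 2563 ≡ 3 and 3059 ≡ 3 (mod 4), so reciprocity gives (2563/3059) = -(3059/2563). Reduce: 3059 ≡ 496 (mod 2563). Now have -(496/2563).
Factor out 2: 496 = 2^4·31. Since 2563 ≡ 3 (mod 8), (2/2563) = -1, and (2/2563)^4 = +1. Now have -(31/2563).
Both 31 ≡ 3 and 2563 ≡ 3 (mod 4), so reciprocity gives (31/2563) = -(2563/31). Reduce: 2563 ≡ 21 (mod 31). Now have (21/31).
21 ≡ 1 (mod 4), so quadratic reciprocity gives (21/31) = (31/21). Reduce: 31 ≡ 10 (mod 21). Now have (10/21).
Factor out 2: 10 = 2·5. Since 21 ≡ 5 (mod 8), (2/21) = -1. Now have -(5/21).
5 ≡ 1 (mod 4), so quadratic reciprocity gives (5/21) = (21/5). Reduce: 21 ≡ 1 (mod 5). Now have -(1/5).
(1/5) = 1. Collecting the sign factors: -1.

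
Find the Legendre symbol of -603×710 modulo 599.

By multiplicativity, (-603·710/599) = (-603/599)·(710/599).
First factor (-603/599):
Pull out -1: (-603/599) = (-1/599)·(603/599). Since 599 ≡ 3 (mod 4), (-1/599) = -1. Now have -(603/599).
Reduce the numerator: 603 ≡ 4 (mod 599), so (603/599) = (4/599).
Factor out 2: 4 = 2^2. Since 599 ≡ 7 (mod 8), (2/599) = +1, and (2/599)^2 = +1. Now have -(1/599).
(1/599) = 1. Collecting the sign factors: -1.
Second factor (710/599):
Reduce the numerator: 710 ≡ 111 (mod 599), so (710/599) = (111/599).
Both 111 ≡ 3 and 599 ≡ 3 (mod 4), so reciprocity gives (111/599) = -(599/111). Reduce: 599 ≡ 44 (mod 111). Now have -(44/111).
Factor out 2: 44 = 2^2·11. Since 111 ≡ 7 (mod 8), (2/111) = +1, and (2/111)^2 = +1. Now have -(11/111).
Both 11 ≡ 3 and 111 ≡ 3 (mod 4), so reciprocity gives (11/111) = -(111/11). Reduce: 111 ≡ 1 (mod 11). Now have (1/11).
(1/11) = 1. Collecting the sign factors: 1.
Product: (-1)·(1) = -1.

-1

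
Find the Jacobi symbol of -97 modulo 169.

1

(-97/169)
  = (72/169)    [-97 ≡ 72 mod 169]
  = (9/169)    [169 ≡ 1 mod 8 ⇒ (2/169)^3 = +1]
  = (169/9)    [QR: 9 ≡ 1 mod 4, sign kept]
  = (7/9)    [169 ≡ 7 mod 9]
  = (9/7)    [QR: 9 ≡ 1 mod 4, sign kept]
  = (2/7)    [9 ≡ 2 mod 7]
  = (1/7)    [7 ≡ 7 mod 8 ⇒ (2/7) = +1]
  = 1    [(1/7) = 1]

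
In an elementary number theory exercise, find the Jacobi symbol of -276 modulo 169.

(-276|169)
  = (276|169)    [169 ≡ 1 mod 4 ⇒ (-1|169) = +1]
  = (107|169)    [276 ≡ 107 mod 169]
  = (169|107)    [QR: 169 ≡ 1 mod 4, sign kept]
  = (62|107)    [169 ≡ 62 mod 107]
  = -(31|107)    [107 ≡ 3 mod 8 ⇒ (2|107) = -1]
  = (107|31)    [QR: both ≡ 3 mod 4, sign flips]
  = (14|31)    [107 ≡ 14 mod 31]
  = (7|31)    [31 ≡ 7 mod 8 ⇒ (2|31) = +1]
  = -(31|7)    [QR: both ≡ 3 mod 4, sign flips]
  = -(3|7)    [31 ≡ 3 mod 7]
  = (7|3)    [QR: both ≡ 3 mod 4, sign flips]
  = (1|3)    [7 ≡ 1 mod 3]
  = 1    [(1|3) = 1]

1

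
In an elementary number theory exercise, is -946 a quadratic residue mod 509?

(-946/509)
  = (72/509)    [-946 ≡ 72 mod 509]
  = -(9/509)    [509 ≡ 5 mod 8 ⇒ (2/509)^3 = -1]
  = -(509/9)    [QR: 9 ≡ 1 mod 4, sign kept]
  = -(5/9)    [509 ≡ 5 mod 9]
  = -(9/5)    [QR: 5 ≡ 1 mod 4, sign kept]
  = -(4/5)    [9 ≡ 4 mod 5]
  = -(1/5)    [5 ≡ 5 mod 8 ⇒ (2/5)^2 = +1]
  = -1    [(1/5) = 1]
(-946/509) = -1, and 509 is prime, so -946 is not a quadratic residue mod 509.

no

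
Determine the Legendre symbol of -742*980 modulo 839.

-1

By multiplicativity, (-742·980/839) = (-742/839)·(980/839).
First factor (-742/839):
Pull out -1: (-742/839) = (-1/839)·(742/839). Since 839 ≡ 3 (mod 4), (-1/839) = -1. Now have -(742/839).
Factor out 2: 742 = 2·371. Since 839 ≡ 7 (mod 8), (2/839) = +1. Now have -(371/839).
Both 371 ≡ 3 and 839 ≡ 3 (mod 4), so reciprocity gives (371/839) = -(839/371). Reduce: 839 ≡ 97 (mod 371). Now have (97/371).
97 ≡ 1 (mod 4), so quadratic reciprocity gives (97/371) = (371/97). Reduce: 371 ≡ 80 (mod 97). Now have (80/97).
Factor out 2: 80 = 2^4·5. Since 97 ≡ 1 (mod 8), (2/97) = +1, and (2/97)^4 = +1. Now have (5/97).
5 ≡ 1 (mod 4), so quadratic reciprocity gives (5/97) = (97/5). Reduce: 97 ≡ 2 (mod 5). Now have (2/5).
Factor out 2: 2 = 2. Since 5 ≡ 5 (mod 8), (2/5) = -1. Now have -(1/5).
(1/5) = 1. Collecting the sign factors: -1.
Second factor (980/839):
Reduce the numerator: 980 ≡ 141 (mod 839), so (980/839) = (141/839).
141 ≡ 1 (mod 4), so quadratic reciprocity gives (141/839) = (839/141). Reduce: 839 ≡ 134 (mod 141). Now have (134/141).
Factor out 2: 134 = 2·67. Since 141 ≡ 5 (mod 8), (2/141) = -1. Now have -(67/141).
141 ≡ 1 (mod 4), so quadratic reciprocity gives (67/141) = (141/67). Reduce: 141 ≡ 7 (mod 67). Now have -(7/67).
Both 7 ≡ 3 and 67 ≡ 3 (mod 4), so reciprocity gives (7/67) = -(67/7). Reduce: 67 ≡ 4 (mod 7). Now have (4/7).
Factor out 2: 4 = 2^2. Since 7 ≡ 7 (mod 8), (2/7) = +1, and (2/7)^2 = +1. Now have (1/7).
(1/7) = 1. Collecting the sign factors: 1.
Product: (-1)·(1) = -1.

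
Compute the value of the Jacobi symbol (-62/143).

Pull out -1: (-62/143) = (-1/143)·(62/143). Since 143 ≡ 3 (mod 4), (-1/143) = -1. Now have -(62/143).
Factor out 2: 62 = 2·31. Since 143 ≡ 7 (mod 8), (2/143) = +1. Now have -(31/143).
Both 31 ≡ 3 and 143 ≡ 3 (mod 4), so reciprocity gives (31/143) = -(143/31). Reduce: 143 ≡ 19 (mod 31). Now have (19/31).
Both 19 ≡ 3 and 31 ≡ 3 (mod 4), so reciprocity gives (19/31) = -(31/19). Reduce: 31 ≡ 12 (mod 19). Now have -(12/19).
Factor out 2: 12 = 2^2·3. Since 19 ≡ 3 (mod 8), (2/19) = -1, and (2/19)^2 = +1. Now have -(3/19).
Both 3 ≡ 3 and 19 ≡ 3 (mod 4), so reciprocity gives (3/19) = -(19/3). Reduce: 19 ≡ 1 (mod 3). Now have (1/3).
(1/3) = 1. Collecting the sign factors: 1.

1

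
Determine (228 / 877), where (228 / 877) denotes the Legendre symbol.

-1

(228 / 877)
  = (57 / 877)    [877 ≡ 5 mod 8 ⇒ (2 / 877)^2 = +1]
  = (877 / 57)    [QR: 57 ≡ 1 mod 4, sign kept]
  = (22 / 57)    [877 ≡ 22 mod 57]
  = (11 / 57)    [57 ≡ 1 mod 8 ⇒ (2 / 57) = +1]
  = (57 / 11)    [QR: 57 ≡ 1 mod 4, sign kept]
  = (2 / 11)    [57 ≡ 2 mod 11]
  = -(1 / 11)    [11 ≡ 3 mod 8 ⇒ (2 / 11) = -1]
  = -1    [(1 / 11) = 1]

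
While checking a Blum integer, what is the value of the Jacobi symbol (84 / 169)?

1

Factor out 2: 84 = 2^2·21. Since 169 ≡ 1 (mod 8), (2 / 169) = +1, and (2 / 169)^2 = +1. Now have (21 / 169).
21 ≡ 1 (mod 4), so quadratic reciprocity gives (21 / 169) = (169 / 21). Reduce: 169 ≡ 1 (mod 21). Now have (1 / 21).
(1 / 21) = 1. Collecting the sign factors: 1.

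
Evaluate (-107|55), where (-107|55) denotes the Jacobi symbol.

Reduce the numerator: -107 ≡ 3 (mod 55), so (-107|55) = (3|55).
Both 3 ≡ 3 and 55 ≡ 3 (mod 4), so reciprocity gives (3|55) = -(55|3). Reduce: 55 ≡ 1 (mod 3). Now have -(1|3).
(1|3) = 1. Collecting the sign factors: -1.

-1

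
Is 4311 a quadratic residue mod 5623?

(4311/5623)
  = -(5623/4311)    [QR: both ≡ 3 mod 4, sign flips]
  = -(1312/4311)    [5623 ≡ 1312 mod 4311]
  = -(41/4311)    [4311 ≡ 7 mod 8 ⇒ (2/4311)^5 = +1]
  = -(4311/41)    [QR: 41 ≡ 1 mod 4, sign kept]
  = -(6/41)    [4311 ≡ 6 mod 41]
  = -(3/41)    [41 ≡ 1 mod 8 ⇒ (2/41) = +1]
  = -(41/3)    [QR: 41 ≡ 1 mod 4, sign kept]
  = -(2/3)    [41 ≡ 2 mod 3]
  = (1/3)    [3 ≡ 3 mod 8 ⇒ (2/3) = -1]
  = 1    [(1/3) = 1]
The Legendre symbol is 1, so x^2 ≡ 4311 (mod 5623) has solution.

yes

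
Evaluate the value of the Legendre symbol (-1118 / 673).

-1

(-1118 / 673)
  = (1118 / 673)    [673 ≡ 1 mod 4 ⇒ (-1 / 673) = +1]
  = (445 / 673)    [1118 ≡ 445 mod 673]
  = (673 / 445)    [QR: 445 ≡ 1 mod 4, sign kept]
  = (228 / 445)    [673 ≡ 228 mod 445]
  = (57 / 445)    [445 ≡ 5 mod 8 ⇒ (2 / 445)^2 = +1]
  = (445 / 57)    [QR: 57 ≡ 1 mod 4, sign kept]
  = (46 / 57)    [445 ≡ 46 mod 57]
  = (23 / 57)    [57 ≡ 1 mod 8 ⇒ (2 / 57) = +1]
  = (57 / 23)    [QR: 57 ≡ 1 mod 4, sign kept]
  = (11 / 23)    [57 ≡ 11 mod 23]
  = -(23 / 11)    [QR: both ≡ 3 mod 4, sign flips]
  = -(1 / 11)    [23 ≡ 1 mod 11]
  = -1    [(1 / 11) = 1]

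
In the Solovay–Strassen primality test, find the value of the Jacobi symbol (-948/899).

-1

Pull out -1: (-948/899) = (-1/899)·(948/899). Since 899 ≡ 3 (mod 4), (-1/899) = -1. Now have -(948/899).
Reduce the numerator: 948 ≡ 49 (mod 899), so (948/899) = (49/899).
49 ≡ 1 (mod 4), so quadratic reciprocity gives (49/899) = (899/49). Reduce: 899 ≡ 17 (mod 49). Now have -(17/49).
17 ≡ 1 (mod 4), so quadratic reciprocity gives (17/49) = (49/17). Reduce: 49 ≡ 15 (mod 17). Now have -(15/17).
17 ≡ 1 (mod 4), so quadratic reciprocity gives (15/17) = (17/15). Reduce: 17 ≡ 2 (mod 15). Now have -(2/15).
Factor out 2: 2 = 2. Since 15 ≡ 7 (mod 8), (2/15) = +1. Now have -(1/15).
(1/15) = 1. Collecting the sign factors: -1.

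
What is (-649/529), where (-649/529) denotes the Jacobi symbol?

(-649/529)
  = (409/529)    [-649 ≡ 409 mod 529]
  = (529/409)    [QR: 409 ≡ 1 mod 4, sign kept]
  = (120/409)    [529 ≡ 120 mod 409]
  = (15/409)    [409 ≡ 1 mod 8 ⇒ (2/409)^3 = +1]
  = (409/15)    [QR: 409 ≡ 1 mod 4, sign kept]
  = (4/15)    [409 ≡ 4 mod 15]
  = (1/15)    [15 ≡ 7 mod 8 ⇒ (2/15)^2 = +1]
  = 1    [(1/15) = 1]

1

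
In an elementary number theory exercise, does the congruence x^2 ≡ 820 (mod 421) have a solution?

(820/421)
  = (399/421)    [820 ≡ 399 mod 421]
  = (421/399)    [QR: 421 ≡ 1 mod 4, sign kept]
  = (22/399)    [421 ≡ 22 mod 399]
  = (11/399)    [399 ≡ 7 mod 8 ⇒ (2/399) = +1]
  = -(399/11)    [QR: both ≡ 3 mod 4, sign flips]
  = -(3/11)    [399 ≡ 3 mod 11]
  = (11/3)    [QR: both ≡ 3 mod 4, sign flips]
  = (2/3)    [11 ≡ 2 mod 3]
  = -(1/3)    [3 ≡ 3 mod 8 ⇒ (2/3) = -1]
  = -1    [(1/3) = 1]
The Legendre symbol is -1, so x^2 ≡ 820 (mod 421) has no solution.

no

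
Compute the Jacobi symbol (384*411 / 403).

-1

By multiplicativity, (384·411 / 403) = (384 / 403)·(411 / 403).
First factor (384 / 403):
Factor out 2: 384 = 2^7·3. Since 403 ≡ 3 (mod 8), (2 / 403) = -1, and (2 / 403)^7 = -1. Now have -(3 / 403).
Both 3 ≡ 3 and 403 ≡ 3 (mod 4), so reciprocity gives (3 / 403) = -(403 / 3). Reduce: 403 ≡ 1 (mod 3). Now have (1 / 3).
(1 / 3) = 1. Collecting the sign factors: 1.
Second factor (411 / 403):
Reduce the numerator: 411 ≡ 8 (mod 403), so (411 / 403) = (8 / 403).
Factor out 2: 8 = 2^3. Since 403 ≡ 3 (mod 8), (2 / 403) = -1, and (2 / 403)^3 = -1. Now have -(1 / 403).
(1 / 403) = 1. Collecting the sign factors: -1.
Product: (1)·(-1) = -1.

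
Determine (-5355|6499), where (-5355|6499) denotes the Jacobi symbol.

Reduce the numerator: -5355 ≡ 1144 (mod 6499), so (-5355|6499) = (1144|6499).
Factor out 2: 1144 = 2^3·143. Since 6499 ≡ 3 (mod 8), (2|6499) = -1, and (2|6499)^3 = -1. Now have -(143|6499).
Both 143 ≡ 3 and 6499 ≡ 3 (mod 4), so reciprocity gives (143|6499) = -(6499|143). Reduce: 6499 ≡ 64 (mod 143). Now have (64|143).
Factor out 2: 64 = 2^6. Since 143 ≡ 7 (mod 8), (2|143) = +1, and (2|143)^6 = +1. Now have (1|143).
(1|143) = 1. Collecting the sign factors: 1.

1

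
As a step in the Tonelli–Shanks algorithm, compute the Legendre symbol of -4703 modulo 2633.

1

Reduce the numerator: -4703 ≡ 563 (mod 2633), so (-4703/2633) = (563/2633).
2633 ≡ 1 (mod 4), so quadratic reciprocity gives (563/2633) = (2633/563). Reduce: 2633 ≡ 381 (mod 563). Now have (381/563).
381 ≡ 1 (mod 4), so quadratic reciprocity gives (381/563) = (563/381). Reduce: 563 ≡ 182 (mod 381). Now have (182/381).
Factor out 2: 182 = 2·91. Since 381 ≡ 5 (mod 8), (2/381) = -1. Now have -(91/381).
381 ≡ 1 (mod 4), so quadratic reciprocity gives (91/381) = (381/91). Reduce: 381 ≡ 17 (mod 91). Now have -(17/91).
17 ≡ 1 (mod 4), so quadratic reciprocity gives (17/91) = (91/17). Reduce: 91 ≡ 6 (mod 17). Now have -(6/17).
Factor out 2: 6 = 2·3. Since 17 ≡ 1 (mod 8), (2/17) = +1. Now have -(3/17).
17 ≡ 1 (mod 4), so quadratic reciprocity gives (3/17) = (17/3). Reduce: 17 ≡ 2 (mod 3). Now have -(2/3).
Factor out 2: 2 = 2. Since 3 ≡ 3 (mod 8), (2/3) = -1. Now have (1/3).
(1/3) = 1. Collecting the sign factors: 1.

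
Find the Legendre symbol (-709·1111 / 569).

-1

By multiplicativity, (-709·1111 / 569) = (-709 / 569)·(1111 / 569).
First factor (-709 / 569):
(-709 / 569)
  = (429 / 569)    [-709 ≡ 429 mod 569]
  = (569 / 429)    [QR: 429 ≡ 1 mod 4, sign kept]
  = (140 / 429)    [569 ≡ 140 mod 429]
  = (35 / 429)    [429 ≡ 5 mod 8 ⇒ (2 / 429)^2 = +1]
  = (429 / 35)    [QR: 429 ≡ 1 mod 4, sign kept]
  = (9 / 35)    [429 ≡ 9 mod 35]
  = (35 / 9)    [QR: 9 ≡ 1 mod 4, sign kept]
  = (8 / 9)    [35 ≡ 8 mod 9]
  = (1 / 9)    [9 ≡ 1 mod 8 ⇒ (2 / 9)^3 = +1]
  = 1    [(1 / 9) = 1]
Second factor (1111 / 569):
(1111 / 569)
  = (542 / 569)    [1111 ≡ 542 mod 569]
  = (271 / 569)    [569 ≡ 1 mod 8 ⇒ (2 / 569) = +1]
  = (569 / 271)    [QR: 569 ≡ 1 mod 4, sign kept]
  = (27 / 271)    [569 ≡ 27 mod 271]
  = -(271 / 27)    [QR: both ≡ 3 mod 4, sign flips]
  = -(1 / 27)    [271 ≡ 1 mod 27]
  = -1    [(1 / 27) = 1]
Product: (1)·(-1) = -1.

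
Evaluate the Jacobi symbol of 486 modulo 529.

Factor out 2: 486 = 2·243. Since 529 ≡ 1 (mod 8), (2 / 529) = +1. Now have (243 / 529).
529 ≡ 1 (mod 4), so quadratic reciprocity gives (243 / 529) = (529 / 243). Reduce: 529 ≡ 43 (mod 243). Now have (43 / 243).
Both 43 ≡ 3 and 243 ≡ 3 (mod 4), so reciprocity gives (43 / 243) = -(243 / 43). Reduce: 243 ≡ 28 (mod 43). Now have -(28 / 43).
Factor out 2: 28 = 2^2·7. Since 43 ≡ 3 (mod 8), (2 / 43) = -1, and (2 / 43)^2 = +1. Now have -(7 / 43).
Both 7 ≡ 3 and 43 ≡ 3 (mod 4), so reciprocity gives (7 / 43) = -(43 / 7). Reduce: 43 ≡ 1 (mod 7). Now have (1 / 7).
(1 / 7) = 1. Collecting the sign factors: 1.

1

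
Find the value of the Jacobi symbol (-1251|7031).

1

Reduce the numerator: -1251 ≡ 5780 (mod 7031), so (-1251|7031) = (5780|7031).
Factor out 2: 5780 = 2^2·1445. Since 7031 ≡ 7 (mod 8), (2|7031) = +1, and (2|7031)^2 = +1. Now have (1445|7031).
1445 ≡ 1 (mod 4), so quadratic reciprocity gives (1445|7031) = (7031|1445). Reduce: 7031 ≡ 1251 (mod 1445). Now have (1251|1445).
1445 ≡ 1 (mod 4), so quadratic reciprocity gives (1251|1445) = (1445|1251). Reduce: 1445 ≡ 194 (mod 1251). Now have (194|1251).
Factor out 2: 194 = 2·97. Since 1251 ≡ 3 (mod 8), (2|1251) = -1. Now have -(97|1251).
97 ≡ 1 (mod 4), so quadratic reciprocity gives (97|1251) = (1251|97). Reduce: 1251 ≡ 87 (mod 97). Now have -(87|97).
97 ≡ 1 (mod 4), so quadratic reciprocity gives (87|97) = (97|87). Reduce: 97 ≡ 10 (mod 87). Now have -(10|87).
Factor out 2: 10 = 2·5. Since 87 ≡ 7 (mod 8), (2|87) = +1. Now have -(5|87).
5 ≡ 1 (mod 4), so quadratic reciprocity gives (5|87) = (87|5). Reduce: 87 ≡ 2 (mod 5). Now have -(2|5).
Factor out 2: 2 = 2. Since 5 ≡ 5 (mod 8), (2|5) = -1. Now have (1|5).
(1|5) = 1. Collecting the sign factors: 1.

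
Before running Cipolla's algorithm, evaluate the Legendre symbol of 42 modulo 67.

Factor out 2: 42 = 2·21. Since 67 ≡ 3 (mod 8), (2/67) = -1. Now have -(21/67).
21 ≡ 1 (mod 4), so quadratic reciprocity gives (21/67) = (67/21). Reduce: 67 ≡ 4 (mod 21). Now have -(4/21).
Factor out 2: 4 = 2^2. Since 21 ≡ 5 (mod 8), (2/21) = -1, and (2/21)^2 = +1. Now have -(1/21).
(1/21) = 1. Collecting the sign factors: -1.

-1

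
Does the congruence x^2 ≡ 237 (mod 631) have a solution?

no

237 ≡ 1 (mod 4), so quadratic reciprocity gives (237|631) = (631|237). Reduce: 631 ≡ 157 (mod 237). Now have (157|237).
157 ≡ 1 (mod 4), so quadratic reciprocity gives (157|237) = (237|157). Reduce: 237 ≡ 80 (mod 157). Now have (80|157).
Factor out 2: 80 = 2^4·5. Since 157 ≡ 5 (mod 8), (2|157) = -1, and (2|157)^4 = +1. Now have (5|157).
5 ≡ 1 (mod 4), so quadratic reciprocity gives (5|157) = (157|5). Reduce: 157 ≡ 2 (mod 5). Now have (2|5).
Factor out 2: 2 = 2. Since 5 ≡ 5 (mod 8), (2|5) = -1. Now have -(1|5).
(1|5) = 1. Collecting the sign factors: -1.
(237|631) = -1, and 631 is prime, so 237 is not a quadratic residue mod 631.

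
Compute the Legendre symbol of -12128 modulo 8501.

1

(-12128/8501)
  = (12128/8501)    [8501 ≡ 1 mod 4 ⇒ (-1/8501) = +1]
  = (3627/8501)    [12128 ≡ 3627 mod 8501]
  = (8501/3627)    [QR: 8501 ≡ 1 mod 4, sign kept]
  = (1247/3627)    [8501 ≡ 1247 mod 3627]
  = -(3627/1247)    [QR: both ≡ 3 mod 4, sign flips]
  = -(1133/1247)    [3627 ≡ 1133 mod 1247]
  = -(1247/1133)    [QR: 1133 ≡ 1 mod 4, sign kept]
  = -(114/1133)    [1247 ≡ 114 mod 1133]
  = (57/1133)    [1133 ≡ 5 mod 8 ⇒ (2/1133) = -1]
  = (1133/57)    [QR: 57 ≡ 1 mod 4, sign kept]
  = (50/57)    [1133 ≡ 50 mod 57]
  = (25/57)    [57 ≡ 1 mod 8 ⇒ (2/57) = +1]
  = (57/25)    [QR: 25 ≡ 1 mod 4, sign kept]
  = (7/25)    [57 ≡ 7 mod 25]
  = (25/7)    [QR: 25 ≡ 1 mod 4, sign kept]
  = (4/7)    [25 ≡ 4 mod 7]
  = (1/7)    [7 ≡ 7 mod 8 ⇒ (2/7)^2 = +1]
  = 1    [(1/7) = 1]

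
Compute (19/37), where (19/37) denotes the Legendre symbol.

-1

(19/37)
  = (37/19)    [QR: 37 ≡ 1 mod 4, sign kept]
  = (18/19)    [37 ≡ 18 mod 19]
  = -(9/19)    [19 ≡ 3 mod 8 ⇒ (2/19) = -1]
  = -(19/9)    [QR: 9 ≡ 1 mod 4, sign kept]
  = -(1/9)    [19 ≡ 1 mod 9]
  = -1    [(1/9) = 1]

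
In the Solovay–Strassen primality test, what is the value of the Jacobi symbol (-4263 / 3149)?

(-4263 / 3149)
  = (4263 / 3149)    [3149 ≡ 1 mod 4 ⇒ (-1 / 3149) = +1]
  = (1114 / 3149)    [4263 ≡ 1114 mod 3149]
  = -(557 / 3149)    [3149 ≡ 5 mod 8 ⇒ (2 / 3149) = -1]
  = -(3149 / 557)    [QR: 557 ≡ 1 mod 4, sign kept]
  = -(364 / 557)    [3149 ≡ 364 mod 557]
  = -(91 / 557)    [557 ≡ 5 mod 8 ⇒ (2 / 557)^2 = +1]
  = -(557 / 91)    [QR: 557 ≡ 1 mod 4, sign kept]
  = -(11 / 91)    [557 ≡ 11 mod 91]
  = (91 / 11)    [QR: both ≡ 3 mod 4, sign flips]
  = (3 / 11)    [91 ≡ 3 mod 11]
  = -(11 / 3)    [QR: both ≡ 3 mod 4, sign flips]
  = -(2 / 3)    [11 ≡ 2 mod 3]
  = (1 / 3)    [3 ≡ 3 mod 8 ⇒ (2 / 3) = -1]
  = 1    [(1 / 3) = 1]

1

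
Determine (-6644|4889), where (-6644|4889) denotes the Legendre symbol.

Reduce the numerator: -6644 ≡ 3134 (mod 4889), so (-6644|4889) = (3134|4889).
Factor out 2: 3134 = 2·1567. Since 4889 ≡ 1 (mod 8), (2|4889) = +1. Now have (1567|4889).
4889 ≡ 1 (mod 4), so quadratic reciprocity gives (1567|4889) = (4889|1567). Reduce: 4889 ≡ 188 (mod 1567). Now have (188|1567).
Factor out 2: 188 = 2^2·47. Since 1567 ≡ 7 (mod 8), (2|1567) = +1, and (2|1567)^2 = +1. Now have (47|1567).
Both 47 ≡ 3 and 1567 ≡ 3 (mod 4), so reciprocity gives (47|1567) = -(1567|47). Reduce: 1567 ≡ 16 (mod 47). Now have -(16|47).
Factor out 2: 16 = 2^4. Since 47 ≡ 7 (mod 8), (2|47) = +1, and (2|47)^4 = +1. Now have -(1|47).
(1|47) = 1. Collecting the sign factors: -1.

-1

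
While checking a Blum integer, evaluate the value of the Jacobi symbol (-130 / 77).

1

Reduce the numerator: -130 ≡ 24 (mod 77), so (-130 / 77) = (24 / 77).
Factor out 2: 24 = 2^3·3. Since 77 ≡ 5 (mod 8), (2 / 77) = -1, and (2 / 77)^3 = -1. Now have -(3 / 77).
77 ≡ 1 (mod 4), so quadratic reciprocity gives (3 / 77) = (77 / 3). Reduce: 77 ≡ 2 (mod 3). Now have -(2 / 3).
Factor out 2: 2 = 2. Since 3 ≡ 3 (mod 8), (2 / 3) = -1. Now have (1 / 3).
(1 / 3) = 1. Collecting the sign factors: 1.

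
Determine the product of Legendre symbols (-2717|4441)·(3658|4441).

By multiplicativity, (-2717·3658|4441) = (-2717|4441)·(3658|4441).
First factor (-2717|4441):
Pull out -1: (-2717|4441) = (-1|4441)·(2717|4441). Since 4441 ≡ 1 (mod 4), (-1|4441) = +1. Now have (2717|4441).
2717 ≡ 1 (mod 4), so quadratic reciprocity gives (2717|4441) = (4441|2717). Reduce: 4441 ≡ 1724 (mod 2717). Now have (1724|2717).
Factor out 2: 1724 = 2^2·431. Since 2717 ≡ 5 (mod 8), (2|2717) = -1, and (2|2717)^2 = +1. Now have (431|2717).
2717 ≡ 1 (mod 4), so quadratic reciprocity gives (431|2717) = (2717|431). Reduce: 2717 ≡ 131 (mod 431). Now have (131|431).
Both 131 ≡ 3 and 431 ≡ 3 (mod 4), so reciprocity gives (131|431) = -(431|131). Reduce: 431 ≡ 38 (mod 131). Now have -(38|131).
Factor out 2: 38 = 2·19. Since 131 ≡ 3 (mod 8), (2|131) = -1. Now have (19|131).
Both 19 ≡ 3 and 131 ≡ 3 (mod 4), so reciprocity gives (19|131) = -(131|19). Reduce: 131 ≡ 17 (mod 19). Now have -(17|19).
17 ≡ 1 (mod 4), so quadratic reciprocity gives (17|19) = (19|17). Reduce: 19 ≡ 2 (mod 17). Now have -(2|17).
Factor out 2: 2 = 2. Since 17 ≡ 1 (mod 8), (2|17) = +1. Now have -(1|17).
(1|17) = 1. Collecting the sign factors: -1.
Second factor (3658|4441):
Factor out 2: 3658 = 2·1829. Since 4441 ≡ 1 (mod 8), (2|4441) = +1. Now have (1829|4441).
1829 ≡ 1 (mod 4), so quadratic reciprocity gives (1829|4441) = (4441|1829). Reduce: 4441 ≡ 783 (mod 1829). Now have (783|1829).
1829 ≡ 1 (mod 4), so quadratic reciprocity gives (783|1829) = (1829|783). Reduce: 1829 ≡ 263 (mod 783). Now have (263|783).
Both 263 ≡ 3 and 783 ≡ 3 (mod 4), so reciprocity gives (263|783) = -(783|263). Reduce: 783 ≡ 257 (mod 263). Now have -(257|263).
257 ≡ 1 (mod 4), so quadratic reciprocity gives (257|263) = (263|257). Reduce: 263 ≡ 6 (mod 257). Now have -(6|257).
Factor out 2: 6 = 2·3. Since 257 ≡ 1 (mod 8), (2|257) = +1. Now have -(3|257).
257 ≡ 1 (mod 4), so quadratic reciprocity gives (3|257) = (257|3). Reduce: 257 ≡ 2 (mod 3). Now have -(2|3).
Factor out 2: 2 = 2. Since 3 ≡ 3 (mod 8), (2|3) = -1. Now have (1|3).
(1|3) = 1. Collecting the sign factors: 1.
Product: (-1)·(1) = -1.

-1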